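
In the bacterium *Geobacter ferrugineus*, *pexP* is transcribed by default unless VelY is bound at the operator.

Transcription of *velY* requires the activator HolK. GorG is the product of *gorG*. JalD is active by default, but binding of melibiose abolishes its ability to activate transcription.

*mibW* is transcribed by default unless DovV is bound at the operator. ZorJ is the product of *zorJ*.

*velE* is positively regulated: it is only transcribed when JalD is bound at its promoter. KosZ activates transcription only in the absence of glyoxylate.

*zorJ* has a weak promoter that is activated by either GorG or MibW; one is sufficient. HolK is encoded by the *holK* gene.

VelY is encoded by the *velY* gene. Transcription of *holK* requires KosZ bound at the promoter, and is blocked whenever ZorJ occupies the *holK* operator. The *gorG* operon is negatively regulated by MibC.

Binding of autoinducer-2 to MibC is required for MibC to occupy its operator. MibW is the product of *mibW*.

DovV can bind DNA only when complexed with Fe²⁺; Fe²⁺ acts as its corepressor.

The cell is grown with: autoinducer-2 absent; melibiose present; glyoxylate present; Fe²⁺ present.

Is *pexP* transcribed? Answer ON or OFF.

ON

Autoinducer-2 is absent, so MibC is inactive.
With no repressor bound, *gorG* is transcribed.
So GorG is produced and active.
Fe²⁺ is present, so DovV is active.
With repressor DovV bound, *mibW* is not transcribed.
So MibW is not produced.
Activator GorG is present, so *zorJ* is transcribed.
So ZorJ is produced and active.
Glyoxylate is present, so KosZ is inactive.
With repressor ZorJ bound, *holK* is not transcribed.
So HolK is not produced.
Required activator HolK is absent, so *velY* is not transcribed.
So VelY is not produced.
With no repressor bound, *pexP* is transcribed.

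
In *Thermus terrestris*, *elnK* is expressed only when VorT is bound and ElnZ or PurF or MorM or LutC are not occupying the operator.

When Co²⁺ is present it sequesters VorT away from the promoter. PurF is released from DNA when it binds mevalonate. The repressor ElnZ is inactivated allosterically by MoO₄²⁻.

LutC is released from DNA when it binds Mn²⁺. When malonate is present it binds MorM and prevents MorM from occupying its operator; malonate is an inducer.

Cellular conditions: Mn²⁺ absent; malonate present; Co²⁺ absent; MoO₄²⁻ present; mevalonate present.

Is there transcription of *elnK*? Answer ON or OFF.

OFF

MoO₄²⁻ is present, so ElnZ is inactive.
Mevalonate is present, so PurF is inactive.
Malonate is present, so MorM is inactive.
Co²⁺ is absent, so VorT is active.
Mn²⁺ is absent, so LutC is active.
With repressor LutC bound, *elnK* is not transcribed.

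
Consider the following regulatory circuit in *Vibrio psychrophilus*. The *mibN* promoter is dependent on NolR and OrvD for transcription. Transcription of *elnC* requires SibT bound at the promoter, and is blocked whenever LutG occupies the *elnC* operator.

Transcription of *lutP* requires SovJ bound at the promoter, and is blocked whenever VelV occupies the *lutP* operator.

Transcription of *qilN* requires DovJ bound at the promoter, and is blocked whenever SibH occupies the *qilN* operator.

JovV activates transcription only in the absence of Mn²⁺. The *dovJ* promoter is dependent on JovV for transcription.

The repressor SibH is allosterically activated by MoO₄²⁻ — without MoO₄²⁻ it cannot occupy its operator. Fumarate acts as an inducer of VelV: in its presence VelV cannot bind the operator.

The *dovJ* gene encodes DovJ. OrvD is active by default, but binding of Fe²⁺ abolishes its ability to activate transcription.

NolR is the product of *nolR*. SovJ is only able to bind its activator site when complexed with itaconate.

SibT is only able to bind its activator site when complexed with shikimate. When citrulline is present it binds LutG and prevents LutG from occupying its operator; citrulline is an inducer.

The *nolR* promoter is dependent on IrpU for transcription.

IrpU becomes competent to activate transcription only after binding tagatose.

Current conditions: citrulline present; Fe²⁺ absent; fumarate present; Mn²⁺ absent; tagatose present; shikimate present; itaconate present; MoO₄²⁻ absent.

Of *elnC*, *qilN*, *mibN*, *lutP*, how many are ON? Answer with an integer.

4

Citrulline is present, so LutG is inactive.
Shikimate is present, so SibT is active.
No repressor is bound and SibT is active, so *elnC* is transcribed.
→ *elnC* is ON.
MoO₄²⁻ is absent, so SibH is inactive.
Mn²⁺ is absent, so JovV is active.
No repressor is bound and JovV is active, so *dovJ* is transcribed.
So DovJ is produced and active.
No repressor is bound and DovJ is active, so *qilN* is transcribed.
→ *qilN* is ON.
Tagatose is present, so IrpU is active.
No repressor is bound and IrpU is active, so *nolR* is transcribed.
So NolR is produced and active.
Fe²⁺ is absent, so OrvD is active.
No repressor is bound and NolR and OrvD are active, so *mibN* is transcribed.
→ *mibN* is ON.
Fumarate is present, so VelV is inactive.
Itaconate is present, so SovJ is active.
No repressor is bound and SovJ is active, so *lutP* is transcribed.
→ *lutP* is ON.
4 of the 4 genes are transcribed.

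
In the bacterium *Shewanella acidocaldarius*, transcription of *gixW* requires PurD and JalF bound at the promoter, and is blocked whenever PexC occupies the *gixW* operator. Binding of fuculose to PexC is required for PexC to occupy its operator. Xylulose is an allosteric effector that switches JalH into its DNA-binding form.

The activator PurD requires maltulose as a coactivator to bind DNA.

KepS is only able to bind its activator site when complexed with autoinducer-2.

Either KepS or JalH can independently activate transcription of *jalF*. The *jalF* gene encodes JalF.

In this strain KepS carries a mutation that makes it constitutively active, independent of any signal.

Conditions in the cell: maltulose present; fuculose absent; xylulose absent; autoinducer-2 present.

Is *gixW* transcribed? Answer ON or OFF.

Maltulose is present, so PurD is active.
Fuculose is absent, so PexC is inactive.
KepS is constitutively active in this strain.
Xylulose is absent, so JalH is inactive.
Activator KepS is present, so *jalF* is transcribed.
So JalF is produced and active.
No repressor is bound and PurD and JalF are active, so *gixW* is transcribed.

ON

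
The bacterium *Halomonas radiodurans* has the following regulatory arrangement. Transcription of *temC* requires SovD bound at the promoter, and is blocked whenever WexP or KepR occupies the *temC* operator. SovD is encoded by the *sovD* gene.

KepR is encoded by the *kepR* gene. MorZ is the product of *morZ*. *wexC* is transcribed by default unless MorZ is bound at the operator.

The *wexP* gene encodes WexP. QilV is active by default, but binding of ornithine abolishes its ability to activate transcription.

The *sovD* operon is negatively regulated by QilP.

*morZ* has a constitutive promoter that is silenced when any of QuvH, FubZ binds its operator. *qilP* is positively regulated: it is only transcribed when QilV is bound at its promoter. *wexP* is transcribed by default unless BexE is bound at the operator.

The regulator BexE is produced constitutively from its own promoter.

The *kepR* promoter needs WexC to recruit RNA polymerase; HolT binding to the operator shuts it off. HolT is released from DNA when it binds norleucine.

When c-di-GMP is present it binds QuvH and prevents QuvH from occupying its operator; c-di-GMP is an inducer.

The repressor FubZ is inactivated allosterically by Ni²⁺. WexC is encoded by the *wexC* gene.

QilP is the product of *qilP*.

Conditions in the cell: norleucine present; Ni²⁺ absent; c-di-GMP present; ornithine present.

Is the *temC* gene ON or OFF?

BexE is produced constitutively and is active.
With repressor BexE bound, *wexP* is not transcribed.
So WexP is not produced.
Ornithine is present, so QilV is inactive.
Required activator QilV is absent, so *qilP* is not transcribed.
So QilP is not produced.
With no repressor bound, *sovD* is transcribed.
So SovD is produced and active.
Norleucine is present, so HolT is inactive.
c-di-GMP is present, so QuvH is inactive.
Ni²⁺ is absent, so FubZ is active.
With repressor FubZ bound, *morZ* is not transcribed.
So MorZ is not produced.
With no repressor bound, *wexC* is transcribed.
So WexC is produced and active.
No repressor is bound and WexC is active, so *kepR* is transcribed.
So KepR is produced and active.
With repressor KepR bound, *temC* is not transcribed.

OFF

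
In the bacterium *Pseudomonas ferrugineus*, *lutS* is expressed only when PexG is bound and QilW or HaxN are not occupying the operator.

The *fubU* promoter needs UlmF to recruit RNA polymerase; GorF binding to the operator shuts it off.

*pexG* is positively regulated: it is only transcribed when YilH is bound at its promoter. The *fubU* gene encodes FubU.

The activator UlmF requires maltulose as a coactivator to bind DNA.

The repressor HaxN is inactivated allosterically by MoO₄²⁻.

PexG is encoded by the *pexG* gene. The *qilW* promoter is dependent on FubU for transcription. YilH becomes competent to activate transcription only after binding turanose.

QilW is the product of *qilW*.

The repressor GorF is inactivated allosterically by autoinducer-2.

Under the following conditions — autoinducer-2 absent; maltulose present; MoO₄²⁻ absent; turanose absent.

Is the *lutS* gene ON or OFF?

Maltulose is present, so UlmF is active.
Autoinducer-2 is absent, so GorF is active.
With repressor GorF bound, *fubU* is not transcribed.
So FubU is not produced.
Required activator FubU is absent, so *qilW* is not transcribed.
So QilW is not produced.
Turanose is absent, so YilH is inactive.
Required activator YilH is absent, so *pexG* is not transcribed.
So PexG is not produced.
MoO₄²⁻ is absent, so HaxN is active.
With repressor HaxN bound, *lutS* is not transcribed.

OFF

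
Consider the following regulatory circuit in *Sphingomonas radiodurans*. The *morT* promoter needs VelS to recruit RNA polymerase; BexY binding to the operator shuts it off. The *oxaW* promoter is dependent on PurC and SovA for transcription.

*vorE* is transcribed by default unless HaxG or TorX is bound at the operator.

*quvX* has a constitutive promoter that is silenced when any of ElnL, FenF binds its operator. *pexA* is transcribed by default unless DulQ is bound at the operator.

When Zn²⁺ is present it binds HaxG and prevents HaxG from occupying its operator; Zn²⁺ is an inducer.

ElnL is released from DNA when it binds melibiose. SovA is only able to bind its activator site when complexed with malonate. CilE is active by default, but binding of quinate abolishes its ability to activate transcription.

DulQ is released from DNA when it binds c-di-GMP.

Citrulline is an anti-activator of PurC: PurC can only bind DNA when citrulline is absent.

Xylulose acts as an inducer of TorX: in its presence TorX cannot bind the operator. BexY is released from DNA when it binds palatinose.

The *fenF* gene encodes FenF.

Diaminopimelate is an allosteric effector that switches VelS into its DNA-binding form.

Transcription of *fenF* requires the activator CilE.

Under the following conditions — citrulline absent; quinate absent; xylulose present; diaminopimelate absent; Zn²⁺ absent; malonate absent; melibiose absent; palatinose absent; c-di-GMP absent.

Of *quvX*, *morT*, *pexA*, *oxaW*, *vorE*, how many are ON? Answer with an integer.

0

Melibiose is absent, so ElnL is active.
Quinate is absent, so CilE is active.
No repressor is bound and CilE is active, so *fenF* is transcribed.
So FenF is produced and active.
With repressor ElnL bound, *quvX* is not transcribed.
→ *quvX* is OFF.
Diaminopimelate is absent, so VelS is inactive.
Palatinose is absent, so BexY is active.
With repressor BexY bound, *morT* is not transcribed.
→ *morT* is OFF.
c-di-GMP is absent, so DulQ is active.
With repressor DulQ bound, *pexA* is not transcribed.
→ *pexA* is OFF.
Citrulline is absent, so PurC is active.
Malonate is absent, so SovA is inactive.
Required activator SovA is absent, so *oxaW* is not transcribed.
→ *oxaW* is OFF.
Zn²⁺ is absent, so HaxG is active.
Xylulose is present, so TorX is inactive.
With repressor HaxG bound, *vorE* is not transcribed.
→ *vorE* is OFF.
0 of the 5 genes are transcribed.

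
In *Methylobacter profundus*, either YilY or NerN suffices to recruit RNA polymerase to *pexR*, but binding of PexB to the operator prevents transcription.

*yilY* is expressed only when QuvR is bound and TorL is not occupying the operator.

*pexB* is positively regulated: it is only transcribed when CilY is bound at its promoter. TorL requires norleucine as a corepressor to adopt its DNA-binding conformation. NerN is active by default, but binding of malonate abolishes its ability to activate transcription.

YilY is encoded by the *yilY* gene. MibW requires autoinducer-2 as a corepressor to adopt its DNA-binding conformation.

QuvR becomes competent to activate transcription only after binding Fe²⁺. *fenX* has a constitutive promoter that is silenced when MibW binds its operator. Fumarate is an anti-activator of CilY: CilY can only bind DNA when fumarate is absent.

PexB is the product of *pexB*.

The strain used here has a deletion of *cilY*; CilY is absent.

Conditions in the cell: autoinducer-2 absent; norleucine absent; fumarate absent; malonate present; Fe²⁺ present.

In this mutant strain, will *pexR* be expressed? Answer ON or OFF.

Norleucine is absent, so TorL is inactive.
Fe²⁺ is present, so QuvR is active.
No repressor is bound and QuvR is active, so *yilY* is transcribed.
So YilY is produced and active.
Malonate is present, so NerN is inactive.
CilY is non-functional in this strain, so it has no effect.
Required activator CilY is absent, so *pexB* is not transcribed.
So PexB is not produced.
Activator YilY is present, so *pexR* is transcribed.

ON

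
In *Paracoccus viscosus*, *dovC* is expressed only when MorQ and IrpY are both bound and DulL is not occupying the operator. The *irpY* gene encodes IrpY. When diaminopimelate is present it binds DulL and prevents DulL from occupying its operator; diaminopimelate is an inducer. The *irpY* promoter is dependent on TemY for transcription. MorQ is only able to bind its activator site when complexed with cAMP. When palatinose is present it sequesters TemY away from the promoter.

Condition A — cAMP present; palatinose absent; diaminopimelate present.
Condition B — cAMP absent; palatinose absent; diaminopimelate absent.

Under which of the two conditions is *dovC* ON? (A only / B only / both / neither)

A only

Condition A:
cAMP is present, so MorQ is active.
Palatinose is absent, so TemY is active.
No repressor is bound and TemY is active, so *irpY* is transcribed.
So IrpY is produced and active.
Diaminopimelate is present, so DulL is inactive.
No repressor is bound and MorQ and IrpY are active, so *dovC* is transcribed.
→ *dovC* is ON in A.
Condition B:
cAMP is absent, so MorQ is inactive.
Palatinose is absent, so TemY is active.
No repressor is bound and TemY is active, so *irpY* is transcribed.
So IrpY is produced and active.
Diaminopimelate is absent, so DulL is active.
With repressor DulL bound, *dovC* is not transcribed.
→ *dovC* is OFF in B.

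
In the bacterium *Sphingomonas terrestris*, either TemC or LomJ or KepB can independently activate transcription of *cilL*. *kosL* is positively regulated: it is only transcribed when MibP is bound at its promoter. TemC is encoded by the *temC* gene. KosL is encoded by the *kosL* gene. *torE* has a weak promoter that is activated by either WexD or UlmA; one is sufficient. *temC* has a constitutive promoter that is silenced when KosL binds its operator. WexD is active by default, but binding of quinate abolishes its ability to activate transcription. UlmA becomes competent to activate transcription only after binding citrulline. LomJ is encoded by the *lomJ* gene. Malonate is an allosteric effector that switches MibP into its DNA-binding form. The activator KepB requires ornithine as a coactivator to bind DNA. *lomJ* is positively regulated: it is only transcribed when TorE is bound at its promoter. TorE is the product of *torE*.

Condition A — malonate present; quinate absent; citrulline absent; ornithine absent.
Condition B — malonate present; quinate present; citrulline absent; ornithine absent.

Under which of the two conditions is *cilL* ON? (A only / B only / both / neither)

A only

Condition A:
Malonate is present, so MibP is active.
No repressor is bound and MibP is active, so *kosL* is transcribed.
So KosL is produced and active.
With repressor KosL bound, *temC* is not transcribed.
So TemC is not produced.
Quinate is absent, so WexD is active.
Citrulline is absent, so UlmA is inactive.
Activator WexD is present, so *torE* is transcribed.
So TorE is produced and active.
No repressor is bound and TorE is active, so *lomJ* is transcribed.
So LomJ is produced and active.
Ornithine is absent, so KepB is inactive.
Activator LomJ is present, so *cilL* is transcribed.
→ *cilL* is ON in A.
Condition B:
Malonate is present, so MibP is active.
No repressor is bound and MibP is active, so *kosL* is transcribed.
So KosL is produced and active.
With repressor KosL bound, *temC* is not transcribed.
So TemC is not produced.
Quinate is present, so WexD is inactive.
Citrulline is absent, so UlmA is inactive.
No activator is available at the *torE* promoter, so *torE* is not transcribed.
So TorE is not produced.
Required activator TorE is absent, so *lomJ* is not transcribed.
So LomJ is not produced.
Ornithine is absent, so KepB is inactive.
No activator is available at the *cilL* promoter, so *cilL* is not transcribed.
→ *cilL* is OFF in B.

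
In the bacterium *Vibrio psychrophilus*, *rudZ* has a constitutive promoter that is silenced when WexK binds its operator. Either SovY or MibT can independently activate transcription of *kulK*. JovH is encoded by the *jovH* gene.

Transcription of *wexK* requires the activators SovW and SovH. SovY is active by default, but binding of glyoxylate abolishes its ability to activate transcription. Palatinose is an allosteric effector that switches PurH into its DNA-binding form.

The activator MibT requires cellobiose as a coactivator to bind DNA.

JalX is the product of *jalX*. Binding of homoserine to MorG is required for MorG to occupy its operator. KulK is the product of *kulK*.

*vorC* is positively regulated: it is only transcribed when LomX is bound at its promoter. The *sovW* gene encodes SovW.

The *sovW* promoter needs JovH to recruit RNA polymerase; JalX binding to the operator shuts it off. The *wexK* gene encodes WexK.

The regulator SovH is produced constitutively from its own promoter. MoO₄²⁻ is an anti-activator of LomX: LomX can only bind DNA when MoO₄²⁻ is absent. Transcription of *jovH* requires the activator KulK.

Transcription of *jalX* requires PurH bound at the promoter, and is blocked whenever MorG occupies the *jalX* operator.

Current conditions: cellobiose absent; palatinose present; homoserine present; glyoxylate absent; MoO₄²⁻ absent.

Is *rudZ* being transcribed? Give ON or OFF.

Glyoxylate is absent, so SovY is active.
Cellobiose is absent, so MibT is inactive.
Activator SovY is present, so *kulK* is transcribed.
So KulK is produced and active.
No repressor is bound and KulK is active, so *jovH* is transcribed.
So JovH is produced and active.
Homoserine is present, so MorG is active.
Palatinose is present, so PurH is active.
With repressor MorG bound, *jalX* is not transcribed.
So JalX is not produced.
No repressor is bound and JovH is active, so *sovW* is transcribed.
So SovW is produced and active.
SovH is produced constitutively and is active.
No repressor is bound and SovW and SovH are active, so *wexK* is transcribed.
So WexK is produced and active.
With repressor WexK bound, *rudZ* is not transcribed.

OFF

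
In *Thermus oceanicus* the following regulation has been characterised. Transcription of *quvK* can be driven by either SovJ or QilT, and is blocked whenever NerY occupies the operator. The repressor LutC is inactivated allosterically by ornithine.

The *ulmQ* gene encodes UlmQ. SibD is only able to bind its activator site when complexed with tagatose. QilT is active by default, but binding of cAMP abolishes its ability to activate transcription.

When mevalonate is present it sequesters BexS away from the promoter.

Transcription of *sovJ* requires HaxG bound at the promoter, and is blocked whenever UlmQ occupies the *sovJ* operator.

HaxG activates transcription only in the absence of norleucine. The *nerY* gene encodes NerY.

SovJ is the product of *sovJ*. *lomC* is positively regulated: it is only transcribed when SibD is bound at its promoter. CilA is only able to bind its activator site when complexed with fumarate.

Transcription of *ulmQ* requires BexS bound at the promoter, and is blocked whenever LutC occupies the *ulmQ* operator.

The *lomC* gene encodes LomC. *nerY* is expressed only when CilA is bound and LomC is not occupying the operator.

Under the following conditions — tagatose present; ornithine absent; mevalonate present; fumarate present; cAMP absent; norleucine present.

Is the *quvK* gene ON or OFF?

Mevalonate is present, so BexS is inactive.
Ornithine is absent, so LutC is active.
With repressor LutC bound, *ulmQ* is not transcribed.
So UlmQ is not produced.
Norleucine is present, so HaxG is inactive.
Required activator HaxG is absent, so *sovJ* is not transcribed.
So SovJ is not produced.
Tagatose is present, so SibD is active.
No repressor is bound and SibD is active, so *lomC* is transcribed.
So LomC is produced and active.
Fumarate is present, so CilA is active.
With repressor LomC bound, *nerY* is not transcribed.
So NerY is not produced.
cAMP is absent, so QilT is active.
Activator QilT is present, so *quvK* is transcribed.

ON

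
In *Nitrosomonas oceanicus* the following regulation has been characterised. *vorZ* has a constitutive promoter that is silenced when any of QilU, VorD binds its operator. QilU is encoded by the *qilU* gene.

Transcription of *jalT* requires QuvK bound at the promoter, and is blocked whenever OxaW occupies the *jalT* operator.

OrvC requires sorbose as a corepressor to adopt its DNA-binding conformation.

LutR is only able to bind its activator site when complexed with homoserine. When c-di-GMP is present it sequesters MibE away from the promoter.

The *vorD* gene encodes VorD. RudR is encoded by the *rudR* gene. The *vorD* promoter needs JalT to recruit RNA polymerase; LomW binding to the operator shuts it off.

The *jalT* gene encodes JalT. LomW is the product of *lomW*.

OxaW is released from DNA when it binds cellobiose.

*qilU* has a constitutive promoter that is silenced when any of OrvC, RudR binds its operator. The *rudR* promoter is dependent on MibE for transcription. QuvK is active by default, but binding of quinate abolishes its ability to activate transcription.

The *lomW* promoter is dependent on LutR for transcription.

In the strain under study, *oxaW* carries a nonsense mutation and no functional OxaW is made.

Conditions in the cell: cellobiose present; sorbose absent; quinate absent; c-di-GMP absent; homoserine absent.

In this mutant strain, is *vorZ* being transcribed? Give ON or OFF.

Sorbose is absent, so OrvC is inactive.
c-di-GMP is absent, so MibE is active.
No repressor is bound and MibE is active, so *rudR* is transcribed.
So RudR is produced and active.
With repressor RudR bound, *qilU* is not transcribed.
So QilU is not produced.
Homoserine is absent, so LutR is inactive.
Required activator LutR is absent, so *lomW* is not transcribed.
So LomW is not produced.
OxaW is non-functional in this strain, so it has no effect.
Quinate is absent, so QuvK is active.
No repressor is bound and QuvK is active, so *jalT* is transcribed.
So JalT is produced and active.
No repressor is bound and JalT is active, so *vorD* is transcribed.
So VorD is produced and active.
With repressor VorD bound, *vorZ* is not transcribed.

OFF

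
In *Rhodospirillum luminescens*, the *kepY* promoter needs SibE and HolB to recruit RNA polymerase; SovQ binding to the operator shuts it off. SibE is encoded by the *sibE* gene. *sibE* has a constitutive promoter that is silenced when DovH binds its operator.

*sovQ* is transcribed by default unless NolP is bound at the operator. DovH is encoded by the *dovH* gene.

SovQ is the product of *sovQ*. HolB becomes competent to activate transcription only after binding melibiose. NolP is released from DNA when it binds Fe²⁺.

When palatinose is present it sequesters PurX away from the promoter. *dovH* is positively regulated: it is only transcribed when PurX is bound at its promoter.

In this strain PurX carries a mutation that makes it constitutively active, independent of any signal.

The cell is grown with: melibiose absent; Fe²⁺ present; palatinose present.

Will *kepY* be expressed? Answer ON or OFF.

PurX is constitutively active in this strain.
No repressor is bound and PurX is active, so *dovH* is transcribed.
So DovH is produced and active.
With repressor DovH bound, *sibE* is not transcribed.
So SibE is not produced.
Melibiose is absent, so HolB is inactive.
Fe²⁺ is present, so NolP is inactive.
With no repressor bound, *sovQ* is transcribed.
So SovQ is produced and active.
With repressor SovQ bound, *kepY* is not transcribed.

OFF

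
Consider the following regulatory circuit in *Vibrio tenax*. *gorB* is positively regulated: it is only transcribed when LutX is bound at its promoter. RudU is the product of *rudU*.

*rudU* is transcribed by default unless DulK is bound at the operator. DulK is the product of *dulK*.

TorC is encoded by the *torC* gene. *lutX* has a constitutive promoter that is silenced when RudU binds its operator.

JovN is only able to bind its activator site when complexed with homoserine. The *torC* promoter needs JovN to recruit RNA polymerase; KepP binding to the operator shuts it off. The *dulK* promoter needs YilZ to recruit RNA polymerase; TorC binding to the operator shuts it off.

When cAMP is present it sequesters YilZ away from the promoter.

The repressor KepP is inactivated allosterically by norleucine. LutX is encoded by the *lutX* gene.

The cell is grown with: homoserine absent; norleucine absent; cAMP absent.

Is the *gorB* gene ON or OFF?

ON

Homoserine is absent, so JovN is inactive.
Norleucine is absent, so KepP is active.
With repressor KepP bound, *torC* is not transcribed.
So TorC is not produced.
cAMP is absent, so YilZ is active.
No repressor is bound and YilZ is active, so *dulK* is transcribed.
So DulK is produced and active.
With repressor DulK bound, *rudU* is not transcribed.
So RudU is not produced.
With no repressor bound, *lutX* is transcribed.
So LutX is produced and active.
No repressor is bound and LutX is active, so *gorB* is transcribed.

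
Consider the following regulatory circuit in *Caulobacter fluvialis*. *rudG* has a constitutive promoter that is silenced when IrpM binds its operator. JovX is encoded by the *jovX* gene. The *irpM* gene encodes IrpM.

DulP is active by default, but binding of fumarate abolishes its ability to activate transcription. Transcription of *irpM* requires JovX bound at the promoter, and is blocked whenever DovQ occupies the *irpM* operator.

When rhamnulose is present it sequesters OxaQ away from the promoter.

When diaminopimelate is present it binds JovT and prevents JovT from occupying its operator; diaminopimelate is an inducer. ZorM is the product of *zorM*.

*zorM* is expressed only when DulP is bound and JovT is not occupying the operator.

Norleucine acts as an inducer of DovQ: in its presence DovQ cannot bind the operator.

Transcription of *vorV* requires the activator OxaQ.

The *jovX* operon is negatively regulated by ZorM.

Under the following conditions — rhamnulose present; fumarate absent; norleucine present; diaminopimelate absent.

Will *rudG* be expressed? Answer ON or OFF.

OFF

Diaminopimelate is absent, so JovT is active.
Fumarate is absent, so DulP is active.
With repressor JovT bound, *zorM* is not transcribed.
So ZorM is not produced.
With no repressor bound, *jovX* is transcribed.
So JovX is produced and active.
Norleucine is present, so DovQ is inactive.
No repressor is bound and JovX is active, so *irpM* is transcribed.
So IrpM is produced and active.
With repressor IrpM bound, *rudG* is not transcribed.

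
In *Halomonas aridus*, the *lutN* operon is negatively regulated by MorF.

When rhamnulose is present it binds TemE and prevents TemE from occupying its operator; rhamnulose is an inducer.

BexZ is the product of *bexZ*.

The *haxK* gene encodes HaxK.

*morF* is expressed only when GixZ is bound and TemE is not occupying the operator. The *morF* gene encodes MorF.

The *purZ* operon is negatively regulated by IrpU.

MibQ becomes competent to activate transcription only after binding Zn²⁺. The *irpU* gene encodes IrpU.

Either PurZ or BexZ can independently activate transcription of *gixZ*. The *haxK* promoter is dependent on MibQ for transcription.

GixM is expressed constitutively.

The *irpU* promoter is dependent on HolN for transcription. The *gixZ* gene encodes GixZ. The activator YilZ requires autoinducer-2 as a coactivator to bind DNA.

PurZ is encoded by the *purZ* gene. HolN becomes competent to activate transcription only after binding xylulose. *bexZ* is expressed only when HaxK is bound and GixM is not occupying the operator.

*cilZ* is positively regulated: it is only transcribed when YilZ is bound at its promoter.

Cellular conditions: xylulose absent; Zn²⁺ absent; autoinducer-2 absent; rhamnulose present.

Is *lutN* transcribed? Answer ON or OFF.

OFF

Xylulose is absent, so HolN is inactive.
Required activator HolN is absent, so *irpU* is not transcribed.
So IrpU is not produced.
With no repressor bound, *purZ* is transcribed.
So PurZ is produced and active.
GixM is produced constitutively and is active.
Zn²⁺ is absent, so MibQ is inactive.
Required activator MibQ is absent, so *haxK* is not transcribed.
So HaxK is not produced.
With repressor GixM bound, *bexZ* is not transcribed.
So BexZ is not produced.
Activator PurZ is present, so *gixZ* is transcribed.
So GixZ is produced and active.
Rhamnulose is present, so TemE is inactive.
No repressor is bound and GixZ is active, so *morF* is transcribed.
So MorF is produced and active.
With repressor MorF bound, *lutN* is not transcribed.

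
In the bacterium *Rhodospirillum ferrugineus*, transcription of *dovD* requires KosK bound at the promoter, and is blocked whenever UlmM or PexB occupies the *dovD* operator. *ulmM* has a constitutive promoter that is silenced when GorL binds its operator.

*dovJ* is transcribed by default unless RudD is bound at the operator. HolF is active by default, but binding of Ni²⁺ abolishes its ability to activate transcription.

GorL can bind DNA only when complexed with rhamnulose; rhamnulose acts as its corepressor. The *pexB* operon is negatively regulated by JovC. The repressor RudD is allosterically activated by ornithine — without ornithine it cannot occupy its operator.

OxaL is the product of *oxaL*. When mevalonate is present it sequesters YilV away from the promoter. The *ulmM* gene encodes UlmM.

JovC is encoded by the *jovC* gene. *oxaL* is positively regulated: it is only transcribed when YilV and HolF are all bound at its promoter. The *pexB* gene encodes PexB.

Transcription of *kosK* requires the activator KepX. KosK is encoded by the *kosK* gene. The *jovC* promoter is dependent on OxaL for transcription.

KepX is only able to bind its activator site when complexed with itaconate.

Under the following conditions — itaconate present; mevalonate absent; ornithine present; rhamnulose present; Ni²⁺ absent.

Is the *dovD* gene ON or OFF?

Rhamnulose is present, so GorL is active.
With repressor GorL bound, *ulmM* is not transcribed.
So UlmM is not produced.
Mevalonate is absent, so YilV is active.
Ni²⁺ is absent, so HolF is active.
No repressor is bound and YilV and HolF are active, so *oxaL* is transcribed.
So OxaL is produced and active.
No repressor is bound and OxaL is active, so *jovC* is transcribed.
So JovC is produced and active.
With repressor JovC bound, *pexB* is not transcribed.
So PexB is not produced.
Itaconate is present, so KepX is active.
No repressor is bound and KepX is active, so *kosK* is transcribed.
So KosK is produced and active.
No repressor is bound and KosK is active, so *dovD* is transcribed.

ON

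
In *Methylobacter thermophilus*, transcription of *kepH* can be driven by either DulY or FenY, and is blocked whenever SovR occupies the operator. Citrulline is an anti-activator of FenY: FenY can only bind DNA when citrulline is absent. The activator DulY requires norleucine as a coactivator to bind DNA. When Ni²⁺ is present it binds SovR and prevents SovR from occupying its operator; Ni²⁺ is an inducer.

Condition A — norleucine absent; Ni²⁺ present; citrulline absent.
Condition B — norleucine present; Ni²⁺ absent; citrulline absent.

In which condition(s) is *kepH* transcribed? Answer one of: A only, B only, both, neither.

Condition A:
Norleucine is absent, so DulY is inactive.
Ni²⁺ is present, so SovR is inactive.
Citrulline is absent, so FenY is active.
Activator FenY is present, so *kepH* is transcribed.
→ *kepH* is ON in A.
Condition B:
Norleucine is present, so DulY is active.
Ni²⁺ is absent, so SovR is active.
Citrulline is absent, so FenY is active.
With repressor SovR bound, *kepH* is not transcribed.
→ *kepH* is OFF in B.

A only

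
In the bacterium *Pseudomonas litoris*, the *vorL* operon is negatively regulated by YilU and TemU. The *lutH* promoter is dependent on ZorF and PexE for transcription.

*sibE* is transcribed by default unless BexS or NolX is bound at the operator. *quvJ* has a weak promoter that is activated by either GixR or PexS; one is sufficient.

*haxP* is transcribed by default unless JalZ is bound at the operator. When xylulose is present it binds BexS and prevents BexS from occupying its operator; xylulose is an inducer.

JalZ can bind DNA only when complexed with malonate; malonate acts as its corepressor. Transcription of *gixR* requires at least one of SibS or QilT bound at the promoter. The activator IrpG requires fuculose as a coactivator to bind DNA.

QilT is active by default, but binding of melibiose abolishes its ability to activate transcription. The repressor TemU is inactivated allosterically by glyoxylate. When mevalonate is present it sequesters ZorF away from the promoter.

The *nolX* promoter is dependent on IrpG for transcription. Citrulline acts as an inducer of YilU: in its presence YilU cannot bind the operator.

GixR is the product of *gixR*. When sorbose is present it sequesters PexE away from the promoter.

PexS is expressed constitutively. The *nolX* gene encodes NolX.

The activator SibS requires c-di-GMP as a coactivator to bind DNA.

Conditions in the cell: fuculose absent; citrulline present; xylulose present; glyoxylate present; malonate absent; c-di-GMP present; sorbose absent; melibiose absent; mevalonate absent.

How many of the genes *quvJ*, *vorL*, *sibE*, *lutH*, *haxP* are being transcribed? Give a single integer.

5

c-di-GMP is present, so SibS is active.
Melibiose is absent, so QilT is active.
Activator SibS is present, so *gixR* is transcribed.
So GixR is produced and active.
PexS is produced constitutively and is active.
Activator GixR is present, so *quvJ* is transcribed.
→ *quvJ* is ON.
Citrulline is present, so YilU is inactive.
Glyoxylate is present, so TemU is inactive.
With no repressor bound, *vorL* is transcribed.
→ *vorL* is ON.
Xylulose is present, so BexS is inactive.
Fuculose is absent, so IrpG is inactive.
Required activator IrpG is absent, so *nolX* is not transcribed.
So NolX is not produced.
With no repressor bound, *sibE* is transcribed.
→ *sibE* is ON.
Mevalonate is absent, so ZorF is active.
Sorbose is absent, so PexE is active.
No repressor is bound and ZorF and PexE are active, so *lutH* is transcribed.
→ *lutH* is ON.
Malonate is absent, so JalZ is inactive.
With no repressor bound, *haxP* is transcribed.
→ *haxP* is ON.
5 of the 5 genes are transcribed.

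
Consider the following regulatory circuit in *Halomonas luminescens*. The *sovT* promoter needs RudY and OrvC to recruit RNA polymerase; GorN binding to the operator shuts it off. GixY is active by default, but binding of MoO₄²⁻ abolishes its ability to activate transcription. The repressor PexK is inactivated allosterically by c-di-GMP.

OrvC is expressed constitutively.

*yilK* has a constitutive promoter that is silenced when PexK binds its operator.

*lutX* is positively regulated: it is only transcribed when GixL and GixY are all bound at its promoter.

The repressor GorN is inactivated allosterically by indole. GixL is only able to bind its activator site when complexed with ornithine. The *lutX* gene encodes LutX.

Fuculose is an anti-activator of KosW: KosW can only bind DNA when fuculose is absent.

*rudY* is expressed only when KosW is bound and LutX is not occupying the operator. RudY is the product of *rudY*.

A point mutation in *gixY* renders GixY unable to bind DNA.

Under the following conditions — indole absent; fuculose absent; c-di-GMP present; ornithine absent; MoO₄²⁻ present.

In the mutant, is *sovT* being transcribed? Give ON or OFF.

OFF

Indole is absent, so GorN is active.
Fuculose is absent, so KosW is active.
Ornithine is absent, so GixL is inactive.
GixY is non-functional in this strain, so it has no effect.
Required activator GixL is absent, so *lutX* is not transcribed.
So LutX is not produced.
No repressor is bound and KosW is active, so *rudY* is transcribed.
So RudY is produced and active.
OrvC is produced constitutively and is active.
With repressor GorN bound, *sovT* is not transcribed.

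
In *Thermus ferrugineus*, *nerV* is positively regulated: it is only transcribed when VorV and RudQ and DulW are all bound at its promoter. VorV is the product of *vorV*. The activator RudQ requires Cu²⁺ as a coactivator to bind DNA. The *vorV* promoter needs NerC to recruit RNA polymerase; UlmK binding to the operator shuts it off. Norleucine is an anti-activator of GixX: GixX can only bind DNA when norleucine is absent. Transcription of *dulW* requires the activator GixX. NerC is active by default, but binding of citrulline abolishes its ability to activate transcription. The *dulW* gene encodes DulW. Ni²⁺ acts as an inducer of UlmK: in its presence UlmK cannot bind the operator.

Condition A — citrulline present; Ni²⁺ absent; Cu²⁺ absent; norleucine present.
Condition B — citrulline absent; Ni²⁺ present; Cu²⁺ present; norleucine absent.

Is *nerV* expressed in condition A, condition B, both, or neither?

B only

Condition A:
Citrulline is present, so NerC is inactive.
Ni²⁺ is absent, so UlmK is active.
With repressor UlmK bound, *vorV* is not transcribed.
So VorV is not produced.
Cu²⁺ is absent, so RudQ is inactive.
Norleucine is present, so GixX is inactive.
Required activator GixX is absent, so *dulW* is not transcribed.
So DulW is not produced.
Required activator VorV is absent, so *nerV* is not transcribed.
→ *nerV* is OFF in A.
Condition B:
Citrulline is absent, so NerC is active.
Ni²⁺ is present, so UlmK is inactive.
No repressor is bound and NerC is active, so *vorV* is transcribed.
So VorV is produced and active.
Cu²⁺ is present, so RudQ is active.
Norleucine is absent, so GixX is active.
No repressor is bound and GixX is active, so *dulW* is transcribed.
So DulW is produced and active.
No repressor is bound and VorV and RudQ and DulW are active, so *nerV* is transcribed.
→ *nerV* is ON in B.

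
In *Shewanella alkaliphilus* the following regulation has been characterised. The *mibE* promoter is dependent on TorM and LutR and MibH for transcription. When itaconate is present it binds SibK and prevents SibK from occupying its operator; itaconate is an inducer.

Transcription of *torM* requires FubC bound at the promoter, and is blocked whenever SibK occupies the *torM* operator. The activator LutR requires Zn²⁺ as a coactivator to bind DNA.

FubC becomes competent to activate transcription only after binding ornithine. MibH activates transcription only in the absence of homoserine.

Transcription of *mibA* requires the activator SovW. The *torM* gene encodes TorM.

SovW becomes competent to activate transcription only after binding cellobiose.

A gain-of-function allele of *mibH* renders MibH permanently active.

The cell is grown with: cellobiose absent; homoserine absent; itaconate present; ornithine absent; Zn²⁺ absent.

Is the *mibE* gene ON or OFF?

Itaconate is present, so SibK is inactive.
Ornithine is absent, so FubC is inactive.
Required activator FubC is absent, so *torM* is not transcribed.
So TorM is not produced.
Zn²⁺ is absent, so LutR is inactive.
MibH is constitutively active in this strain.
Required activator TorM is absent, so *mibE* is not transcribed.

OFF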